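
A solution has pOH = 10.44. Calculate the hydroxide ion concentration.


[OH-] = 10^(-pOH)
[OH-] = 10^(-10.44)
[OH-] = 3.631e-11 M

3.631e-11 M


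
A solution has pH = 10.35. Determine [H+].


[H+] = 10^(-pH)
[H+] = 10^(-10.35)
[H+] = 4.467e-11 M

4.467e-11 M


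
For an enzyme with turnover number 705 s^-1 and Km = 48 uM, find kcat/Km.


Catalytic efficiency = kcat / Km
= 705 / 48
= 14.6875 uM^-1*s^-1

14.6875 uM^-1*s^-1


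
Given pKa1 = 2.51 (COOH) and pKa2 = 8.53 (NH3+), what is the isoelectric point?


pI = (pKa1 + pKa2) / 2
pI = (2.51 + 8.53) / 2
pI = 5.52

5.52


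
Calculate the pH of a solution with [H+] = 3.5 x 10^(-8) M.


pH = -log10([H+])
pH = -log10(3.5 x 10^(-8))
pH = 7.4559

7.4559


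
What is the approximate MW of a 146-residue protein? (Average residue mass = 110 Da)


MW = n_residues * 110 Da
MW = 146 * 110
MW = 16060 Da

16060 Da


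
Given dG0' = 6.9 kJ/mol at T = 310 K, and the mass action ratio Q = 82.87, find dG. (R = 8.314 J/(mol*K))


dG = dG0' + RT * ln(Q) / 1000
dG = 6.9 + 8.314 * 310 * ln(82.87) / 1000
dG = 18.2848 kJ/mol

18.2848 kJ/mol


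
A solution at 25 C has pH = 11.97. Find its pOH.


pOH = 14 - pH
pOH = 14 - 11.97
pOH = 2.03

2.03


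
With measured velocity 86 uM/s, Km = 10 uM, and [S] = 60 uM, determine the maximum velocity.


Vmax = v * (Km + [S]) / [S]
Vmax = 86 * (10 + 60) / 60
Vmax = 100.3333 uM/s

100.3333 uM/s


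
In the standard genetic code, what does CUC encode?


Standard genetic code lookup.
Codon CUC -> Leu

Leu


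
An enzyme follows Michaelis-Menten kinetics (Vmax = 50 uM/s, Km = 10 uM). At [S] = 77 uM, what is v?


v = Vmax * [S] / (Km + [S])
v = 50 * 77 / (10 + 77)
v = 44.2529 uM/s

44.2529 uM/s


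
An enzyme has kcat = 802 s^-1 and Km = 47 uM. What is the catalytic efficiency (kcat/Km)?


Catalytic efficiency = kcat / Km
= 802 / 47
= 17.0638 uM^-1*s^-1

17.0638 uM^-1*s^-1


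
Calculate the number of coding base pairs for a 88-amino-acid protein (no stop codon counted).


Each amino acid = 1 codon = 3 bp
bp = 88 * 3 = 264 bp

264 bp


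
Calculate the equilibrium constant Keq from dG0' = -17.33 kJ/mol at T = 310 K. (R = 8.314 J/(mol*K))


Keq = exp(-dG0 * 1000 / (R * T))
Keq = exp(-(-17.33) * 1000 / (8.314 * 310))
Keq = 832.1284

832.1284


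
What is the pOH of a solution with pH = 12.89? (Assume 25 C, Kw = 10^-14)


pOH = 14 - pH
pOH = 14 - 12.89
pOH = 1.11

1.11


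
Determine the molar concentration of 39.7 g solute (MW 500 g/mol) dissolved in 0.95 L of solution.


C = (mass / MW) / volume
C = (39.7 / 500) / 0.95
C = 0.0836 M

0.0836 M


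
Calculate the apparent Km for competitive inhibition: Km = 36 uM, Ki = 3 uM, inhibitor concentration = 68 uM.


Km_app = Km * (1 + [I]/Ki)
Km_app = 36 * (1 + 68/3)
Km_app = 852.0 uM

852.0 uM


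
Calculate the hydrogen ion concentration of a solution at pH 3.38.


[H+] = 10^(-pH)
[H+] = 10^(-3.38)
[H+] = 4.169e-04 M

4.169e-04 M


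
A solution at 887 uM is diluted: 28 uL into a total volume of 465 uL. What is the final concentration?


C2 = C1 * V1 / V2
C2 = 887 * 28 / 465
C2 = 53.4108 uM

53.4108 uM


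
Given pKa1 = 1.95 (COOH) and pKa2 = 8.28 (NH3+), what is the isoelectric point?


pI = (pKa1 + pKa2) / 2
pI = (1.95 + 8.28) / 2
pI = 5.115

5.115


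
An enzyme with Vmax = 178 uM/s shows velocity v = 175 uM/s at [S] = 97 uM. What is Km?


Km = [S] * (Vmax - v) / v
Km = 97 * (178 - 175) / 175
Km = 1.6629 uM

1.6629 uM


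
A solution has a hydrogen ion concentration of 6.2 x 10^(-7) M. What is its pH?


pH = -log10([H+])
pH = -log10(6.2 x 10^(-7))
pH = 6.2076

6.2076


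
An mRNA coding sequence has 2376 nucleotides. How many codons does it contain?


codons = nucleotides / 3
codons = 2376 / 3 = 792

792


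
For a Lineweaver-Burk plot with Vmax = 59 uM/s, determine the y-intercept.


y-intercept = 1/Vmax
= 1/59
= 0.0169 s/uM

0.0169 s/uM


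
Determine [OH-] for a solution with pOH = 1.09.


[OH-] = 10^(-pOH)
[OH-] = 10^(-1.09)
[OH-] = 0.0813 M

0.0813 M


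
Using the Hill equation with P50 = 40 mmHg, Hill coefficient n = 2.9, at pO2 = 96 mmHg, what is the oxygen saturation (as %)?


Y = pO2^n / (P50^n + pO2^n)
Y = 96^2.9 / (40^2.9 + 96^2.9)
Y = 92.68%

92.68%


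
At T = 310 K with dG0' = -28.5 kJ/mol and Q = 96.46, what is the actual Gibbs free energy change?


dG = dG0' + RT * ln(Q) / 1000
dG = -28.5 + 8.314 * 310 * ln(96.46) / 1000
dG = -16.7238 kJ/mol

-16.7238 kJ/mol


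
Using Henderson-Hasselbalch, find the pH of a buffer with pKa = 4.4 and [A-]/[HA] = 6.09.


pH = pKa + log10([A-]/[HA])
pH = 4.4 + log10(6.09)
pH = 5.1846

5.1846


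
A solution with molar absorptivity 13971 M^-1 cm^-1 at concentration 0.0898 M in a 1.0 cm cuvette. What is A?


A = epsilon * c * l
A = 13971 * 0.0898 * 1.0
A = 1254.5958

1254.5958


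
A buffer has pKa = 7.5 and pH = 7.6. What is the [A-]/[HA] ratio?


[A-]/[HA] = 10^(pH - pKa)
= 10^(7.6 - 7.5)
= 1.2589

1.2589


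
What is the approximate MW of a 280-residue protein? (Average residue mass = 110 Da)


MW = n_residues * 110 Da
MW = 280 * 110
MW = 30800 Da

30800 Da


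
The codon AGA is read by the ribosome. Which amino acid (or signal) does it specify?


Standard genetic code lookup.
Codon AGA -> Arg

Arg


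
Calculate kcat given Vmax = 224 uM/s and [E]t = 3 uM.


kcat = Vmax / [E]t
kcat = 224 / 3
kcat = 74.6667 s^-1

74.6667 s^-1


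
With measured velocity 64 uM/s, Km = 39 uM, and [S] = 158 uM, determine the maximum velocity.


Vmax = v * (Km + [S]) / [S]
Vmax = 64 * (39 + 158) / 158
Vmax = 79.7975 uM/s

79.7975 uM/s


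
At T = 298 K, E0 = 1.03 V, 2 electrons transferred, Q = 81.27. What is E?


E = E0 - (RT/nF) * ln(Q)
E = 1.03 - (8.314 * 298 / (2 * 96485)) * ln(81.27)
E = 0.9735 V

0.9735 V


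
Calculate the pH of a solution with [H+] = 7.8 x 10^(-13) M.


pH = -log10([H+])
pH = -log10(7.8 x 10^(-13))
pH = 12.1079

12.1079


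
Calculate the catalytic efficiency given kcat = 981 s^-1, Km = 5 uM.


Catalytic efficiency = kcat / Km
= 981 / 5
= 196.2 uM^-1*s^-1

196.2 uM^-1*s^-1


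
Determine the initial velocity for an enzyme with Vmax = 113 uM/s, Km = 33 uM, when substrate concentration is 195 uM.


v = Vmax * [S] / (Km + [S])
v = 113 * 195 / (33 + 195)
v = 96.6447 uM/s

96.6447 uM/s


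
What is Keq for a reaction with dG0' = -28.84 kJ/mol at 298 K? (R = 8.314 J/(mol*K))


Keq = exp(-dG0 * 1000 / (R * T))
Keq = exp(-(-28.84) * 1000 / (8.314 * 298))
Keq = 113598.8445

113598.8445


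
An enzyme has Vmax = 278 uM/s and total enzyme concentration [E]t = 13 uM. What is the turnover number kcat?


kcat = Vmax / [E]t
kcat = 278 / 13
kcat = 21.3846 s^-1

21.3846 s^-1


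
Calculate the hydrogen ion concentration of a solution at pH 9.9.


[H+] = 10^(-pH)
[H+] = 10^(-9.9)
[H+] = 1.259e-10 M

1.259e-10 M


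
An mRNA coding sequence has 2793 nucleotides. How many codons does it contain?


codons = nucleotides / 3
codons = 2793 / 3 = 931

931


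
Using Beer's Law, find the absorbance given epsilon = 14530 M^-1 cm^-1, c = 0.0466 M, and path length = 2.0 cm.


A = epsilon * c * l
A = 14530 * 0.0466 * 2.0
A = 1354.196

1354.196


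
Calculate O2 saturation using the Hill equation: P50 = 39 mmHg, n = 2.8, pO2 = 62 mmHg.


Y = pO2^n / (P50^n + pO2^n)
Y = 62^2.8 / (39^2.8 + 62^2.8)
Y = 78.55%

78.55%


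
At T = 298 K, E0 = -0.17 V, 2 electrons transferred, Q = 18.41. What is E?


E = E0 - (RT/nF) * ln(Q)
E = -0.17 - (8.314 * 298 / (2 * 96485)) * ln(18.41)
E = -0.2074 V

-0.2074 V


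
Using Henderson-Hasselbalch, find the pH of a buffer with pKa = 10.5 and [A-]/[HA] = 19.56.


pH = pKa + log10([A-]/[HA])
pH = 10.5 + log10(19.56)
pH = 11.7914

11.7914


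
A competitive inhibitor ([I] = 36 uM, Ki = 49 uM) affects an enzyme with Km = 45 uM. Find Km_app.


Km_app = Km * (1 + [I]/Ki)
Km_app = 45 * (1 + 36/49)
Km_app = 78.0612 uM

78.0612 uM


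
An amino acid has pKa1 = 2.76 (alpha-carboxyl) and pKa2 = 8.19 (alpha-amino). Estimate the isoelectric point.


pI = (pKa1 + pKa2) / 2
pI = (2.76 + 8.19) / 2
pI = 5.475

5.475


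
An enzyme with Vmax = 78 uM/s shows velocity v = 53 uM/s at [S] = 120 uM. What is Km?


Km = [S] * (Vmax - v) / v
Km = 120 * (78 - 53) / 53
Km = 56.6038 uM

56.6038 uM


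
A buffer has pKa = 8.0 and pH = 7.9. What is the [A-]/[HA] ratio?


[A-]/[HA] = 10^(pH - pKa)
= 10^(7.9 - 8.0)
= 0.7943

0.7943


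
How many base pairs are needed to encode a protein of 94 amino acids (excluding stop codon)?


Each amino acid = 1 codon = 3 bp
bp = 94 * 3 = 282 bp

282 bp


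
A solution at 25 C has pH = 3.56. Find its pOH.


pOH = 14 - pH
pOH = 14 - 3.56
pOH = 10.44

10.44


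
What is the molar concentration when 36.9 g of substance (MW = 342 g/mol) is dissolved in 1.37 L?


C = (mass / MW) / volume
C = (36.9 / 342) / 1.37
C = 0.0788 M

0.0788 M


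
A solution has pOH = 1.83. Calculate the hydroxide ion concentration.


[OH-] = 10^(-pOH)
[OH-] = 10^(-1.83)
[OH-] = 0.0148 M

0.0148 M


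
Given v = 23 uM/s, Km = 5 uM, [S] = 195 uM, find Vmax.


Vmax = v * (Km + [S]) / [S]
Vmax = 23 * (5 + 195) / 195
Vmax = 23.5897 uM/s

23.5897 uM/s


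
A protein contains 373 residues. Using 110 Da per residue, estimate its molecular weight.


MW = n_residues * 110 Da
MW = 373 * 110
MW = 41030 Da

41030 Da


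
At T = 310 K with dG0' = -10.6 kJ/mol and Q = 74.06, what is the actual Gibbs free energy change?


dG = dG0' + RT * ln(Q) / 1000
dG = -10.6 + 8.314 * 310 * ln(74.06) / 1000
dG = 0.4951 kJ/mol

0.4951 kJ/mol


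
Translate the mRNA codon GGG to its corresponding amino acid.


Standard genetic code lookup.
Codon GGG -> Gly

Gly


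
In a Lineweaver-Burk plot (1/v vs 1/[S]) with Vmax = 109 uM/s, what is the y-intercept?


y-intercept = 1/Vmax
= 1/109
= 0.0092 s/uM

0.0092 s/uM


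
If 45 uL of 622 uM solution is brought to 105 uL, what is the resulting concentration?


C2 = C1 * V1 / V2
C2 = 622 * 45 / 105
C2 = 266.5714 uM

266.5714 uM


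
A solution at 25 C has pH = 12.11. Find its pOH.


pOH = 14 - pH
pOH = 14 - 12.11
pOH = 1.89

1.89


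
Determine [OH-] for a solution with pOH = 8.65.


[OH-] = 10^(-pOH)
[OH-] = 10^(-8.65)
[OH-] = 2.239e-09 M

2.239e-09 M


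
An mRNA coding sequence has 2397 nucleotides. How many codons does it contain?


codons = nucleotides / 3
codons = 2397 / 3 = 799

799


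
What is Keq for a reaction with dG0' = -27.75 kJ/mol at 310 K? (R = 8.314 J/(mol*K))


Keq = exp(-dG0 * 1000 / (R * T))
Keq = exp(-(-27.75) * 1000 / (8.314 * 310))
Keq = 47425.471

47425.471


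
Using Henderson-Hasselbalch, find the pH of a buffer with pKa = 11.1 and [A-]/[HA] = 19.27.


pH = pKa + log10([A-]/[HA])
pH = 11.1 + log10(19.27)
pH = 12.3849

12.3849


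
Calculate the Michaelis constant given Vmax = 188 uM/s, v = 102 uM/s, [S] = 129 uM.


Km = [S] * (Vmax - v) / v
Km = 129 * (188 - 102) / 102
Km = 108.7647 uM

108.7647 uM


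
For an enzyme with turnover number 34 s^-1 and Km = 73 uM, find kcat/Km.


Catalytic efficiency = kcat / Km
= 34 / 73
= 0.4658 uM^-1*s^-1

0.4658 uM^-1*s^-1


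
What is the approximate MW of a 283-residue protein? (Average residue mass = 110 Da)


MW = n_residues * 110 Da
MW = 283 * 110
MW = 31130 Da

31130 Da


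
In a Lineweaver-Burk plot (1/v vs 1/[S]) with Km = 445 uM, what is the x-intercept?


x-intercept = -1/Km
= -1/445
= -0.0022 1/uM

-0.0022 1/uM


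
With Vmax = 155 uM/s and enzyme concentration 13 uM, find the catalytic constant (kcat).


kcat = Vmax / [E]t
kcat = 155 / 13
kcat = 11.9231 s^-1

11.9231 s^-1


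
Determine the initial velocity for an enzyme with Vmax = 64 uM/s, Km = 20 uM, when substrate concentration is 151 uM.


v = Vmax * [S] / (Km + [S])
v = 64 * 151 / (20 + 151)
v = 56.5146 uM/s

56.5146 uM/s


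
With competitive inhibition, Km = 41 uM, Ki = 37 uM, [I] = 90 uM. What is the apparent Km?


Km_app = Km * (1 + [I]/Ki)
Km_app = 41 * (1 + 90/37)
Km_app = 140.7297 uM

140.7297 uM


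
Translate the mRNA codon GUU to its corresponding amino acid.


Standard genetic code lookup.
Codon GUU -> Val

Val


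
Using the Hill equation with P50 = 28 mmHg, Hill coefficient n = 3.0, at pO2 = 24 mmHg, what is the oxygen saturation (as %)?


Y = pO2^n / (P50^n + pO2^n)
Y = 24^3.0 / (28^3.0 + 24^3.0)
Y = 38.64%

38.64%


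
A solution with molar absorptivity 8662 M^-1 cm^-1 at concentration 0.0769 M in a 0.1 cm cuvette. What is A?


A = epsilon * c * l
A = 8662 * 0.0769 * 0.1
A = 66.6108

66.6108


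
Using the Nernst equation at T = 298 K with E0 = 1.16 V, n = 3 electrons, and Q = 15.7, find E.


E = E0 - (RT/nF) * ln(Q)
E = 1.16 - (8.314 * 298 / (3 * 96485)) * ln(15.7)
E = 1.1364 V

1.1364 V


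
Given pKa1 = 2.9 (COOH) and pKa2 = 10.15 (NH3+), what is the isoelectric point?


pI = (pKa1 + pKa2) / 2
pI = (2.9 + 10.15) / 2
pI = 6.525

6.525


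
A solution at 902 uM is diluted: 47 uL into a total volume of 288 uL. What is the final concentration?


C2 = C1 * V1 / V2
C2 = 902 * 47 / 288
C2 = 147.2014 uM

147.2014 uM


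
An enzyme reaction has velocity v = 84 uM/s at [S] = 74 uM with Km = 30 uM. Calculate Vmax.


Vmax = v * (Km + [S]) / [S]
Vmax = 84 * (30 + 74) / 74
Vmax = 118.0541 uM/s

118.0541 uM/s


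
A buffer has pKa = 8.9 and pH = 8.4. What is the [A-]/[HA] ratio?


[A-]/[HA] = 10^(pH - pKa)
= 10^(8.4 - 8.9)
= 0.3162

0.3162


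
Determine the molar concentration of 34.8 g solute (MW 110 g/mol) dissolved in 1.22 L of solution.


C = (mass / MW) / volume
C = (34.8 / 110) / 1.22
C = 0.2593 M

0.2593 M


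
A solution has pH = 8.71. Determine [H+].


[H+] = 10^(-pH)
[H+] = 10^(-8.71)
[H+] = 1.950e-09 M

1.950e-09 M


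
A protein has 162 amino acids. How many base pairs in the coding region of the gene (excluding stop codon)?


Each amino acid = 1 codon = 3 bp
bp = 162 * 3 = 486 bp

486 bp


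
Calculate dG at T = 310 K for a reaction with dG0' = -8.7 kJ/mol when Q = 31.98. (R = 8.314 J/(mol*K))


dG = dG0' + RT * ln(Q) / 1000
dG = -8.7 + 8.314 * 310 * ln(31.98) / 1000
dG = 0.2308 kJ/mol

0.2308 kJ/mol


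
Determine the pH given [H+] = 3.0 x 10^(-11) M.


pH = -log10([H+])
pH = -log10(3.0 x 10^(-11))
pH = 10.5229

10.5229


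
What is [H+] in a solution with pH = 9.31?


[H+] = 10^(-pH)
[H+] = 10^(-9.31)
[H+] = 4.898e-10 M

4.898e-10 M


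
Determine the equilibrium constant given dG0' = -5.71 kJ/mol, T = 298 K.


Keq = exp(-dG0 * 1000 / (R * T))
Keq = exp(-(-5.71) * 1000 / (8.314 * 298))
Keq = 10.0209

10.0209


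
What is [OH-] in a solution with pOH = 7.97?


[OH-] = 10^(-pOH)
[OH-] = 10^(-7.97)
[OH-] = 1.072e-08 M

1.072e-08 M


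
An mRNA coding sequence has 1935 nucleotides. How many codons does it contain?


codons = nucleotides / 3
codons = 1935 / 3 = 645

645


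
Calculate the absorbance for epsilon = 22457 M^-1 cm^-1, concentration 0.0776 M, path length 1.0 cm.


A = epsilon * c * l
A = 22457 * 0.0776 * 1.0
A = 1742.6632

1742.6632


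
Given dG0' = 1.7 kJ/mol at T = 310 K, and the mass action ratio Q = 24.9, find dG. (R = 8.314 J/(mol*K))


dG = dG0' + RT * ln(Q) / 1000
dG = 1.7 + 8.314 * 310 * ln(24.9) / 1000
dG = 9.9858 kJ/mol

9.9858 kJ/mol


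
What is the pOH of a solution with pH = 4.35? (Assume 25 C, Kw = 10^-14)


pOH = 14 - pH
pOH = 14 - 4.35
pOH = 9.65

9.65


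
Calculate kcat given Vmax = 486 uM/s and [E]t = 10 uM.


kcat = Vmax / [E]t
kcat = 486 / 10
kcat = 48.6 s^-1

48.6 s^-1


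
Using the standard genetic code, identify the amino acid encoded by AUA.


Standard genetic code lookup.
Codon AUA -> Ile

Ile


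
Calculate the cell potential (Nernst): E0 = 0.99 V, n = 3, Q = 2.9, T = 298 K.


E = E0 - (RT/nF) * ln(Q)
E = 0.99 - (8.314 * 298 / (3 * 96485)) * ln(2.9)
E = 0.9809 V

0.9809 V


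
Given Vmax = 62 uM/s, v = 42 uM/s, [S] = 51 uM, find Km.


Km = [S] * (Vmax - v) / v
Km = 51 * (62 - 42) / 42
Km = 24.2857 uM

24.2857 uM


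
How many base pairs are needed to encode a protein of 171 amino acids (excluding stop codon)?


Each amino acid = 1 codon = 3 bp
bp = 171 * 3 = 513 bp

513 bp


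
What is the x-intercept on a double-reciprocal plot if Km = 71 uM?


x-intercept = -1/Km
= -1/71
= -0.0141 1/uM

-0.0141 1/uM


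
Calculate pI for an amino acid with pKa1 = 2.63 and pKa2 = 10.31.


pI = (pKa1 + pKa2) / 2
pI = (2.63 + 10.31) / 2
pI = 6.47

6.47


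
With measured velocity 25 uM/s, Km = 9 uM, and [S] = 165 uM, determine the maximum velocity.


Vmax = v * (Km + [S]) / [S]
Vmax = 25 * (9 + 165) / 165
Vmax = 26.3636 uM/s

26.3636 uM/s


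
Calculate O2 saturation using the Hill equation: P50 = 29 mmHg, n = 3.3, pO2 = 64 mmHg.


Y = pO2^n / (P50^n + pO2^n)
Y = 64^3.3 / (29^3.3 + 64^3.3)
Y = 93.16%

93.16%


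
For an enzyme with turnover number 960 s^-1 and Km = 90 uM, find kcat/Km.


Catalytic efficiency = kcat / Km
= 960 / 90
= 10.6667 uM^-1*s^-1

10.6667 uM^-1*s^-1


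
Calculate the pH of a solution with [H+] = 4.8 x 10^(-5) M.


pH = -log10([H+])
pH = -log10(4.8 x 10^(-5))
pH = 4.3188

4.3188


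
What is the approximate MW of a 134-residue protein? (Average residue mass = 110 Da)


MW = n_residues * 110 Da
MW = 134 * 110
MW = 14740 Da

14740 Da


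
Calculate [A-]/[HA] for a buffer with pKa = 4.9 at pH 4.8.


[A-]/[HA] = 10^(pH - pKa)
= 10^(4.8 - 4.9)
= 0.7943

0.7943


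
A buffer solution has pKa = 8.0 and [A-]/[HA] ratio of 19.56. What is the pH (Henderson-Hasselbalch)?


pH = pKa + log10([A-]/[HA])
pH = 8.0 + log10(19.56)
pH = 9.2914

9.2914


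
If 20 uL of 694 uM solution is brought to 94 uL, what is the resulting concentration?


C2 = C1 * V1 / V2
C2 = 694 * 20 / 94
C2 = 147.6596 uM

147.6596 uM


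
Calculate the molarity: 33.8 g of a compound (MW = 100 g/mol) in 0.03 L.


C = (mass / MW) / volume
C = (33.8 / 100) / 0.03
C = 11.2667 M

11.2667 M


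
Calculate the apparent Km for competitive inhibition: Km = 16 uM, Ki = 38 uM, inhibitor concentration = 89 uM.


Km_app = Km * (1 + [I]/Ki)
Km_app = 16 * (1 + 89/38)
Km_app = 53.4737 uM

53.4737 uM


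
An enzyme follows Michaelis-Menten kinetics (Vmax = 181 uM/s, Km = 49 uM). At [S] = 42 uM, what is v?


v = Vmax * [S] / (Km + [S])
v = 181 * 42 / (49 + 42)
v = 83.5385 uM/s

83.5385 uM/s


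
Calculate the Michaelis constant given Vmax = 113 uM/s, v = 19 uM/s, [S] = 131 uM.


Km = [S] * (Vmax - v) / v
Km = 131 * (113 - 19) / 19
Km = 648.1053 uM

648.1053 uM


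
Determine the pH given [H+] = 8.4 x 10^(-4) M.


pH = -log10([H+])
pH = -log10(8.4 x 10^(-4))
pH = 3.0757

3.0757


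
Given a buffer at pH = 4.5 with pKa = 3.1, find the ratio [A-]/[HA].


[A-]/[HA] = 10^(pH - pKa)
= 10^(4.5 - 3.1)
= 25.1189

25.1189


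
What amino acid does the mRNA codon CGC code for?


Standard genetic code lookup.
Codon CGC -> Arg

Arg


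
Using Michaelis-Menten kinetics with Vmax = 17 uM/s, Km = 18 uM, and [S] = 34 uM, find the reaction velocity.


v = Vmax * [S] / (Km + [S])
v = 17 * 34 / (18 + 34)
v = 11.1154 uM/s

11.1154 uM/s


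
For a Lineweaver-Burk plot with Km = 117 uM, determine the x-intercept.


x-intercept = -1/Km
= -1/117
= -0.0085 1/uM

-0.0085 1/uM


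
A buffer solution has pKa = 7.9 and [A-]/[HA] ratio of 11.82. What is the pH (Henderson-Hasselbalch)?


pH = pKa + log10([A-]/[HA])
pH = 7.9 + log10(11.82)
pH = 8.9726

8.9726


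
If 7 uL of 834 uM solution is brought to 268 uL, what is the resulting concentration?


C2 = C1 * V1 / V2
C2 = 834 * 7 / 268
C2 = 21.7836 uM

21.7836 uM


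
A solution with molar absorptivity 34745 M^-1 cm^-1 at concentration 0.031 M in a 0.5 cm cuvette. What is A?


A = epsilon * c * l
A = 34745 * 0.031 * 0.5
A = 538.5475

538.5475


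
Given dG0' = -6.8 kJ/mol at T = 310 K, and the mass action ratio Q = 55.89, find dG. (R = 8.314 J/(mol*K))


dG = dG0' + RT * ln(Q) / 1000
dG = -6.8 + 8.314 * 310 * ln(55.89) / 1000
dG = 3.5696 kJ/mol

3.5696 kJ/mol


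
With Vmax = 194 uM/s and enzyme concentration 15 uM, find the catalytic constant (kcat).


kcat = Vmax / [E]t
kcat = 194 / 15
kcat = 12.9333 s^-1

12.9333 s^-1


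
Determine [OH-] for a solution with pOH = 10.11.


[OH-] = 10^(-pOH)
[OH-] = 10^(-10.11)
[OH-] = 7.762e-11 M

7.762e-11 M


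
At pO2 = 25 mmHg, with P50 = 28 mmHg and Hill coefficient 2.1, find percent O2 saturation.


Y = pO2^n / (P50^n + pO2^n)
Y = 25^2.1 / (28^2.1 + 25^2.1)
Y = 44.08%

44.08%


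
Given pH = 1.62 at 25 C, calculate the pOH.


pOH = 14 - pH
pOH = 14 - 1.62
pOH = 12.38

12.38


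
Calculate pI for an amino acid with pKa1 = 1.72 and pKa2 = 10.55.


pI = (pKa1 + pKa2) / 2
pI = (1.72 + 10.55) / 2
pI = 6.135

6.135


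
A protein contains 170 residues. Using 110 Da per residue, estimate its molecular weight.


MW = n_residues * 110 Da
MW = 170 * 110
MW = 18700 Da

18700 Da


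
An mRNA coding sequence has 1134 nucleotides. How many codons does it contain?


codons = nucleotides / 3
codons = 1134 / 3 = 378

378


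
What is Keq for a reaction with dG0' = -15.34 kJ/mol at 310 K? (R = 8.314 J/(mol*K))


Keq = exp(-dG0 * 1000 / (R * T))
Keq = exp(-(-15.34) * 1000 / (8.314 * 310))
Keq = 384.4727

384.4727


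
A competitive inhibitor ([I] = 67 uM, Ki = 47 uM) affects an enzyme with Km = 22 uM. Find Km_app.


Km_app = Km * (1 + [I]/Ki)
Km_app = 22 * (1 + 67/47)
Km_app = 53.3617 uM

53.3617 uM


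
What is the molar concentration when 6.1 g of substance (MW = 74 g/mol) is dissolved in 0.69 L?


C = (mass / MW) / volume
C = (6.1 / 74) / 0.69
C = 0.1195 M

0.1195 M


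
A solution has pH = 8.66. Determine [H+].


[H+] = 10^(-pH)
[H+] = 10^(-8.66)
[H+] = 2.188e-09 M

2.188e-09 M


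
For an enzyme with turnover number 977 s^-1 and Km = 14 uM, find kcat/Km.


Catalytic efficiency = kcat / Km
= 977 / 14
= 69.7857 uM^-1*s^-1

69.7857 uM^-1*s^-1


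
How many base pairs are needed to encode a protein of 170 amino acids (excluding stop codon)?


Each amino acid = 1 codon = 3 bp
bp = 170 * 3 = 510 bp

510 bp


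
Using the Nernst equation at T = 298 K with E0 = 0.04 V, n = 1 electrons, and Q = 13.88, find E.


E = E0 - (RT/nF) * ln(Q)
E = 0.04 - (8.314 * 298 / (1 * 96485)) * ln(13.88)
E = -0.0275 V

-0.0275 V


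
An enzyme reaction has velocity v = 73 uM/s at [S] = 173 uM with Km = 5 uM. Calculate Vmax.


Vmax = v * (Km + [S]) / [S]
Vmax = 73 * (5 + 173) / 173
Vmax = 75.1098 uM/s

75.1098 uM/s


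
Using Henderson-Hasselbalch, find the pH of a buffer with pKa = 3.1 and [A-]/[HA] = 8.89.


pH = pKa + log10([A-]/[HA])
pH = 3.1 + log10(8.89)
pH = 4.0489

4.0489


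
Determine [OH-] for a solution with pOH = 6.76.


[OH-] = 10^(-pOH)
[OH-] = 10^(-6.76)
[OH-] = 1.738e-07 M

1.738e-07 M


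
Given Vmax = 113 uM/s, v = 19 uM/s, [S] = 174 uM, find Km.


Km = [S] * (Vmax - v) / v
Km = 174 * (113 - 19) / 19
Km = 860.8421 uM

860.8421 uM


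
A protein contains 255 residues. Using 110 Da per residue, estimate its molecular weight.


MW = n_residues * 110 Da
MW = 255 * 110
MW = 28050 Da

28050 Da


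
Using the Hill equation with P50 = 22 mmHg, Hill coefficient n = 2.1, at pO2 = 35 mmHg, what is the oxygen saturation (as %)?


Y = pO2^n / (P50^n + pO2^n)
Y = 35^2.1 / (22^2.1 + 35^2.1)
Y = 72.61%

72.61%


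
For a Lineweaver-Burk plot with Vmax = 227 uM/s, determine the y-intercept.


y-intercept = 1/Vmax
= 1/227
= 0.0044 s/uM

0.0044 s/uM


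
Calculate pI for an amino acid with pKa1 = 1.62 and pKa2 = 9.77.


pI = (pKa1 + pKa2) / 2
pI = (1.62 + 9.77) / 2
pI = 5.695

5.695


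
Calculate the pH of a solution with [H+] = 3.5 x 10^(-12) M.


pH = -log10([H+])
pH = -log10(3.5 x 10^(-12))
pH = 11.4559

11.4559


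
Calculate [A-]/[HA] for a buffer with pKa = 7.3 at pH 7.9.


[A-]/[HA] = 10^(pH - pKa)
= 10^(7.9 - 7.3)
= 3.9811

3.9811


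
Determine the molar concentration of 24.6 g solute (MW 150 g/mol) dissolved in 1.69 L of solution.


C = (mass / MW) / volume
C = (24.6 / 150) / 1.69
C = 0.097 M

0.097 M


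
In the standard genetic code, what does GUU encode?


Standard genetic code lookup.
Codon GUU -> Val

Val


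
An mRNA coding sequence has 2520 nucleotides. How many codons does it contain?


codons = nucleotides / 3
codons = 2520 / 3 = 840

840


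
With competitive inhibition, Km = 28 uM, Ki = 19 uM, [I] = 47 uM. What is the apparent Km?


Km_app = Km * (1 + [I]/Ki)
Km_app = 28 * (1 + 47/19)
Km_app = 97.2632 uM

97.2632 uM


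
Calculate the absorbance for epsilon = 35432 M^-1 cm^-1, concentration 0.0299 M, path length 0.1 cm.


A = epsilon * c * l
A = 35432 * 0.0299 * 0.1
A = 105.9417

105.9417


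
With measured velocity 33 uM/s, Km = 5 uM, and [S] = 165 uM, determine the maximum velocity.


Vmax = v * (Km + [S]) / [S]
Vmax = 33 * (5 + 165) / 165
Vmax = 34.0 uM/s

34.0 uM/s


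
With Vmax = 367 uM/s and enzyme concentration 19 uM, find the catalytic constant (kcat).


kcat = Vmax / [E]t
kcat = 367 / 19
kcat = 19.3158 s^-1

19.3158 s^-1


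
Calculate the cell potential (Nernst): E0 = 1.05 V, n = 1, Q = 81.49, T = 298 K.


E = E0 - (RT/nF) * ln(Q)
E = 1.05 - (8.314 * 298 / (1 * 96485)) * ln(81.49)
E = 0.937 V

0.937 V


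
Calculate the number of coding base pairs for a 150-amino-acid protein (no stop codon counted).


Each amino acid = 1 codon = 3 bp
bp = 150 * 3 = 450 bp

450 bp


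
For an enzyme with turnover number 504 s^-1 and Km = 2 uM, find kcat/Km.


Catalytic efficiency = kcat / Km
= 504 / 2
= 252.0 uM^-1*s^-1

252.0 uM^-1*s^-1


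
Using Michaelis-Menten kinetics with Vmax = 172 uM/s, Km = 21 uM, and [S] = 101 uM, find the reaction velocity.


v = Vmax * [S] / (Km + [S])
v = 172 * 101 / (21 + 101)
v = 142.3934 uM/s

142.3934 uM/s


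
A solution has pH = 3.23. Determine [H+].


[H+] = 10^(-pH)
[H+] = 10^(-3.23)
[H+] = 5.888e-04 M

5.888e-04 M


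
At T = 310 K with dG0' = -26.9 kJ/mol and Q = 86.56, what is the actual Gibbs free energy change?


dG = dG0' + RT * ln(Q) / 1000
dG = -26.9 + 8.314 * 310 * ln(86.56) / 1000
dG = -15.4029 kJ/mol

-15.4029 kJ/mol


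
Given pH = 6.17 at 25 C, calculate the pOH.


pOH = 14 - pH
pOH = 14 - 6.17
pOH = 7.83

7.83


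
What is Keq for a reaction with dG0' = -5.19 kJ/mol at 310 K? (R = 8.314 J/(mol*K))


Keq = exp(-dG0 * 1000 / (R * T))
Keq = exp(-(-5.19) * 1000 / (8.314 * 310))
Keq = 7.491

7.491


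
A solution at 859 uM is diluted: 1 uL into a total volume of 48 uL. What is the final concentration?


C2 = C1 * V1 / V2
C2 = 859 * 1 / 48
C2 = 17.8958 uM

17.8958 uM


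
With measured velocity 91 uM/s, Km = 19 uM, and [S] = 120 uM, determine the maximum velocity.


Vmax = v * (Km + [S]) / [S]
Vmax = 91 * (19 + 120) / 120
Vmax = 105.4083 uM/s

105.4083 uM/s


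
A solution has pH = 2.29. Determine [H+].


[H+] = 10^(-pH)
[H+] = 10^(-2.29)
[H+] = 0.0051 M

0.0051 M


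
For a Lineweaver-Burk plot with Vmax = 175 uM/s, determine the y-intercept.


y-intercept = 1/Vmax
= 1/175
= 0.0057 s/uM

0.0057 s/uM


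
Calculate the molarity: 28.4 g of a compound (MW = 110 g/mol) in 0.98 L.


C = (mass / MW) / volume
C = (28.4 / 110) / 0.98
C = 0.2635 M

0.2635 M


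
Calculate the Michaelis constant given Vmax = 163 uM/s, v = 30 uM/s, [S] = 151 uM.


Km = [S] * (Vmax - v) / v
Km = 151 * (163 - 30) / 30
Km = 669.4333 uM

669.4333 uM


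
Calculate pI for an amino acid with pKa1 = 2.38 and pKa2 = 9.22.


pI = (pKa1 + pKa2) / 2
pI = (2.38 + 9.22) / 2
pI = 5.8

5.8


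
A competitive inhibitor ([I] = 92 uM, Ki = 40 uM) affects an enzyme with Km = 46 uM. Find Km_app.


Km_app = Km * (1 + [I]/Ki)
Km_app = 46 * (1 + 92/40)
Km_app = 151.8 uM

151.8 uM


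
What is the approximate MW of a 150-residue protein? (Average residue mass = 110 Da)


MW = n_residues * 110 Da
MW = 150 * 110
MW = 16500 Da

16500 Da


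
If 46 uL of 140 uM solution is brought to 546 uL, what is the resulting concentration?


C2 = C1 * V1 / V2
C2 = 140 * 46 / 546
C2 = 11.7949 uM

11.7949 uM


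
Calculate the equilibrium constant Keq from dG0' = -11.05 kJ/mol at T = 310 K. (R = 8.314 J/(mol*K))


Keq = exp(-dG0 * 1000 / (R * T))
Keq = exp(-(-11.05) * 1000 / (8.314 * 310))
Keq = 72.7745

72.7745


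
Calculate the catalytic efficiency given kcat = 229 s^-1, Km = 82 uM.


Catalytic efficiency = kcat / Km
= 229 / 82
= 2.7927 uM^-1*s^-1

2.7927 uM^-1*s^-1


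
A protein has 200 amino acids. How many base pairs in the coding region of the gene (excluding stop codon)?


Each amino acid = 1 codon = 3 bp
bp = 200 * 3 = 600 bp

600 bp


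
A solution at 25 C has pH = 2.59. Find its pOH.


pOH = 14 - pH
pOH = 14 - 2.59
pOH = 11.41

11.41


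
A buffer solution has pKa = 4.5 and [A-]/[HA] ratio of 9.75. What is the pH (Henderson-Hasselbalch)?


pH = pKa + log10([A-]/[HA])
pH = 4.5 + log10(9.75)
pH = 5.489

5.489


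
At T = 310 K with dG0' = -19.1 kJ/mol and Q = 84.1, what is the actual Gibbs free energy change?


dG = dG0' + RT * ln(Q) / 1000
dG = -19.1 + 8.314 * 310 * ln(84.1) / 1000
dG = -7.6772 kJ/mol

-7.6772 kJ/mol


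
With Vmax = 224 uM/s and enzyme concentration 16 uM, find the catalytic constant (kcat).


kcat = Vmax / [E]t
kcat = 224 / 16
kcat = 14.0 s^-1

14.0 s^-1


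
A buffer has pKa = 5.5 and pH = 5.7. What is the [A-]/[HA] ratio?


[A-]/[HA] = 10^(pH - pKa)
= 10^(5.7 - 5.5)
= 1.5849

1.5849


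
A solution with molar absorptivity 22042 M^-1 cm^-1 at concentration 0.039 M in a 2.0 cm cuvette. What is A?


A = epsilon * c * l
A = 22042 * 0.039 * 2.0
A = 1719.276

1719.276


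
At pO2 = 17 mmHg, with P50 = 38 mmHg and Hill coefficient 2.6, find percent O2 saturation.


Y = pO2^n / (P50^n + pO2^n)
Y = 17^2.6 / (38^2.6 + 17^2.6)
Y = 10.99%

10.99%


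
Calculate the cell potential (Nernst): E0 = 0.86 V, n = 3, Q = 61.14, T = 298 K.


E = E0 - (RT/nF) * ln(Q)
E = 0.86 - (8.314 * 298 / (3 * 96485)) * ln(61.14)
E = 0.8248 V

0.8248 V


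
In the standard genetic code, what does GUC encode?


Standard genetic code lookup.
Codon GUC -> Val

Val


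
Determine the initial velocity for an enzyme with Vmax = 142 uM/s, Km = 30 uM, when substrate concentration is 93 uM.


v = Vmax * [S] / (Km + [S])
v = 142 * 93 / (30 + 93)
v = 107.3659 uM/s

107.3659 uM/s


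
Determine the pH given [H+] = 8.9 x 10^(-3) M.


pH = -log10([H+])
pH = -log10(8.9 x 10^(-3))
pH = 2.0506

2.0506


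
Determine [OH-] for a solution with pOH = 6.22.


[OH-] = 10^(-pOH)
[OH-] = 10^(-6.22)
[OH-] = 6.026e-07 M

6.026e-07 M


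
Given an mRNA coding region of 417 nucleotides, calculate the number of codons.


codons = nucleotides / 3
codons = 417 / 3 = 139

139


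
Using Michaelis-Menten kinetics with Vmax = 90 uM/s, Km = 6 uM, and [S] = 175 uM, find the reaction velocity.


v = Vmax * [S] / (Km + [S])
v = 90 * 175 / (6 + 175)
v = 87.0166 uM/s

87.0166 uM/s


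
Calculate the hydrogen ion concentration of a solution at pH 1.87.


[H+] = 10^(-pH)
[H+] = 10^(-1.87)
[H+] = 0.0135 M

0.0135 M


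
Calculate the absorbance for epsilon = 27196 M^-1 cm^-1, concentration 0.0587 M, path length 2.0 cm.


A = epsilon * c * l
A = 27196 * 0.0587 * 2.0
A = 3192.8104

3192.8104


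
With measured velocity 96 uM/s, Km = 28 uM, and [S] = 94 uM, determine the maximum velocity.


Vmax = v * (Km + [S]) / [S]
Vmax = 96 * (28 + 94) / 94
Vmax = 124.5957 uM/s

124.5957 uM/s


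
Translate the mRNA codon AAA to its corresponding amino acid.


Standard genetic code lookup.
Codon AAA -> Lys

Lys


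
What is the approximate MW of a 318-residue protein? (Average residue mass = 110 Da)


MW = n_residues * 110 Da
MW = 318 * 110
MW = 34980 Da

34980 Da


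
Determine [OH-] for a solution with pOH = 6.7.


[OH-] = 10^(-pOH)
[OH-] = 10^(-6.7)
[OH-] = 1.995e-07 M

1.995e-07 M


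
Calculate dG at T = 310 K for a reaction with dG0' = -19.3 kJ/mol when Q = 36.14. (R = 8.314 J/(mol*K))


dG = dG0' + RT * ln(Q) / 1000
dG = -19.3 + 8.314 * 310 * ln(36.14) / 1000
dG = -10.054 kJ/mol

-10.054 kJ/mol


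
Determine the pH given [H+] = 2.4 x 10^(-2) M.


pH = -log10([H+])
pH = -log10(2.4 x 10^(-2))
pH = 1.6198

1.6198


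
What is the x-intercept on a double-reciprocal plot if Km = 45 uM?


x-intercept = -1/Km
= -1/45
= -0.0222 1/uM

-0.0222 1/uM


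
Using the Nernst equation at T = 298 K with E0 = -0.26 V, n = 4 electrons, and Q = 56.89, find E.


E = E0 - (RT/nF) * ln(Q)
E = -0.26 - (8.314 * 298 / (4 * 96485)) * ln(56.89)
E = -0.2859 V

-0.2859 V


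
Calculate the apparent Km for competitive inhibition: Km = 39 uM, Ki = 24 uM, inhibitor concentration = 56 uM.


Km_app = Km * (1 + [I]/Ki)
Km_app = 39 * (1 + 56/24)
Km_app = 130.0 uM

130.0 uM


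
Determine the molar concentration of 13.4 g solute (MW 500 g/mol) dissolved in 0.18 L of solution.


C = (mass / MW) / volume
C = (13.4 / 500) / 0.18
C = 0.1489 M

0.1489 M


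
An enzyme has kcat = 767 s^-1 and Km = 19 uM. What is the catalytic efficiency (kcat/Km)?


Catalytic efficiency = kcat / Km
= 767 / 19
= 40.3684 uM^-1*s^-1

40.3684 uM^-1*s^-1


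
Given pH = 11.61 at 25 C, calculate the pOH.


pOH = 14 - pH
pOH = 14 - 11.61
pOH = 2.39

2.39


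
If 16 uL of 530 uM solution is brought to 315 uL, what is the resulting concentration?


C2 = C1 * V1 / V2
C2 = 530 * 16 / 315
C2 = 26.9206 uM

26.9206 uM


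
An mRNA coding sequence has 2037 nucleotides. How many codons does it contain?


codons = nucleotides / 3
codons = 2037 / 3 = 679

679


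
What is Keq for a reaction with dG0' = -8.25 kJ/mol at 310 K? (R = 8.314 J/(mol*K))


Keq = exp(-dG0 * 1000 / (R * T))
Keq = exp(-(-8.25) * 1000 / (8.314 * 310))
Keq = 24.5565

24.5565


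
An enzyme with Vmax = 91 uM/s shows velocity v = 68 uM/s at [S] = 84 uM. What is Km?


Km = [S] * (Vmax - v) / v
Km = 84 * (91 - 68) / 68
Km = 28.4118 uM

28.4118 uM


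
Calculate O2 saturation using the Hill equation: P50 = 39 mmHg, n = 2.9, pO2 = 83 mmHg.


Y = pO2^n / (P50^n + pO2^n)
Y = 83^2.9 / (39^2.9 + 83^2.9)
Y = 89.94%

89.94%


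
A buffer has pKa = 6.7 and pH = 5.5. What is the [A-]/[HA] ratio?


[A-]/[HA] = 10^(pH - pKa)
= 10^(5.5 - 6.7)
= 0.0631

0.0631


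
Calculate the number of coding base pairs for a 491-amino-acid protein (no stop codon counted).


Each amino acid = 1 codon = 3 bp
bp = 491 * 3 = 1473 bp

1473 bp


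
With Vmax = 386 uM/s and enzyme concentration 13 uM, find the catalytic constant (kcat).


kcat = Vmax / [E]t
kcat = 386 / 13
kcat = 29.6923 s^-1

29.6923 s^-1


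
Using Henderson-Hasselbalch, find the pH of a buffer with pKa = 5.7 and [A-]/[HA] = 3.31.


pH = pKa + log10([A-]/[HA])
pH = 5.7 + log10(3.31)
pH = 6.2198

6.2198


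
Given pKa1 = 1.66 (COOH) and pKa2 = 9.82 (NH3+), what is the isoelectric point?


pI = (pKa1 + pKa2) / 2
pI = (1.66 + 9.82) / 2
pI = 5.74

5.74


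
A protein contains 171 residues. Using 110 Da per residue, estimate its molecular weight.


MW = n_residues * 110 Da
MW = 171 * 110
MW = 18810 Da

18810 Da


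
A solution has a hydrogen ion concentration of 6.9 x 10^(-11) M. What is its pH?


pH = -log10([H+])
pH = -log10(6.9 x 10^(-11))
pH = 10.1612

10.1612


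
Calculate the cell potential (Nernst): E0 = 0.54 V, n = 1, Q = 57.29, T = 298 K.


E = E0 - (RT/nF) * ln(Q)
E = 0.54 - (8.314 * 298 / (1 * 96485)) * ln(57.29)
E = 0.4361 V

0.4361 V


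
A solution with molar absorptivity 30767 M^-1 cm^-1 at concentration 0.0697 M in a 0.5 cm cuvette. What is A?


A = epsilon * c * l
A = 30767 * 0.0697 * 0.5
A = 1072.2299

1072.2299


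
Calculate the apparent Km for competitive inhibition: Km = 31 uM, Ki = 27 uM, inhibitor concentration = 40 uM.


Km_app = Km * (1 + [I]/Ki)
Km_app = 31 * (1 + 40/27)
Km_app = 76.9259 uM

76.9259 uM


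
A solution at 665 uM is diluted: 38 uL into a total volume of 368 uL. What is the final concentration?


C2 = C1 * V1 / V2
C2 = 665 * 38 / 368
C2 = 68.6685 uM

68.6685 uM


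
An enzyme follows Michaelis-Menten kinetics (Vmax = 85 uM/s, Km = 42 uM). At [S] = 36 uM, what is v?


v = Vmax * [S] / (Km + [S])
v = 85 * 36 / (42 + 36)
v = 39.2308 uM/s

39.2308 uM/s


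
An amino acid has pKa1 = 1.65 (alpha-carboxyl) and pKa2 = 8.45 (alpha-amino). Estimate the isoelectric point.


pI = (pKa1 + pKa2) / 2
pI = (1.65 + 8.45) / 2
pI = 5.05

5.05


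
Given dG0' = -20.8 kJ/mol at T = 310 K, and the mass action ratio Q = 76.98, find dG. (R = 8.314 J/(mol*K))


dG = dG0' + RT * ln(Q) / 1000
dG = -20.8 + 8.314 * 310 * ln(76.98) / 1000
dG = -9.6052 kJ/mol

-9.6052 kJ/mol


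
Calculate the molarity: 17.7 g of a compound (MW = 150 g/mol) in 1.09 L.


C = (mass / MW) / volume
C = (17.7 / 150) / 1.09
C = 0.1083 M

0.1083 M


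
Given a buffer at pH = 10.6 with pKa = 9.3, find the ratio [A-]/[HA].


[A-]/[HA] = 10^(pH - pKa)
= 10^(10.6 - 9.3)
= 19.9526

19.9526


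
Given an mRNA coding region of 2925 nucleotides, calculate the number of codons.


codons = nucleotides / 3
codons = 2925 / 3 = 975

975


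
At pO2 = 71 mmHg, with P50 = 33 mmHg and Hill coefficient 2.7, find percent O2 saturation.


Y = pO2^n / (P50^n + pO2^n)
Y = 71^2.7 / (33^2.7 + 71^2.7)
Y = 88.78%

88.78%


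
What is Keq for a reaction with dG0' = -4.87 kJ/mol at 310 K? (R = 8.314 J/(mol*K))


Keq = exp(-dG0 * 1000 / (R * T))
Keq = exp(-(-4.87) * 1000 / (8.314 * 310))
Keq = 6.6164

6.6164


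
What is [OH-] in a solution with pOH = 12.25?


[OH-] = 10^(-pOH)
[OH-] = 10^(-12.25)
[OH-] = 5.623e-13 M

5.623e-13 M


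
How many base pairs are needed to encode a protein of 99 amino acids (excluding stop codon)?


Each amino acid = 1 codon = 3 bp
bp = 99 * 3 = 297 bp

297 bp


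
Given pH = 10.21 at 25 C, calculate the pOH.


pOH = 14 - pH
pOH = 14 - 10.21
pOH = 3.79

3.79


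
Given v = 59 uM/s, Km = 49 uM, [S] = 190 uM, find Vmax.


Vmax = v * (Km + [S]) / [S]
Vmax = 59 * (49 + 190) / 190
Vmax = 74.2158 uM/s

74.2158 uM/s


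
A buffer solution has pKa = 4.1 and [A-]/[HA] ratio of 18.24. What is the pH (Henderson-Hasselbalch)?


pH = pKa + log10([A-]/[HA])
pH = 4.1 + log10(18.24)
pH = 5.361

5.361


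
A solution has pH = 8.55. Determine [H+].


[H+] = 10^(-pH)
[H+] = 10^(-8.55)
[H+] = 2.818e-09 M

2.818e-09 M


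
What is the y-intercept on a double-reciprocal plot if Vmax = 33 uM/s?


y-intercept = 1/Vmax
= 1/33
= 0.0303 s/uM

0.0303 s/uM


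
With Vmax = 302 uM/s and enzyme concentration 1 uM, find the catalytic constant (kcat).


kcat = Vmax / [E]t
kcat = 302 / 1
kcat = 302.0 s^-1

302.0 s^-1


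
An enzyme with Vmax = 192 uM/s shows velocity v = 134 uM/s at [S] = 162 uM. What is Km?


Km = [S] * (Vmax - v) / v
Km = 162 * (192 - 134) / 134
Km = 70.1194 uM

70.1194 uM


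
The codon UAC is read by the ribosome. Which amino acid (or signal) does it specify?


Standard genetic code lookup.
Codon UAC -> Tyr

Tyr


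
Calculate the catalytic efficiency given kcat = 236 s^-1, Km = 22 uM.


Catalytic efficiency = kcat / Km
= 236 / 22
= 10.7273 uM^-1*s^-1

10.7273 uM^-1*s^-1
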